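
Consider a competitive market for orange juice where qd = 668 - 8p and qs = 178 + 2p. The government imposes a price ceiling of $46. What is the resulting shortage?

Equilibrium price would be p* = 49, so the ceiling at 46 binds.
At p = 46: qd = 668 − 8(46) = 300, qs = 178 + 2(46) = 270.
Shortage = 300 − 270 = 30.

Shortage = 30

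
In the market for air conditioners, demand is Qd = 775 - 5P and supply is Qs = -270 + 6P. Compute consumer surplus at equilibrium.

Consumer surplus = 9000

Equilibrium: 775 - 5P = -270 + 6P gives P* = 95, Q* = 300.
Demand choke price (Qd = 0): P = 155.
CS = ½(155 − 95)(300) = 9000.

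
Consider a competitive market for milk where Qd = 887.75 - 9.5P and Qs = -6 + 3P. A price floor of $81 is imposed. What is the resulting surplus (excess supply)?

Surplus = 118.75

Equilibrium price would be P* = 71.5, so the floor at 81 binds.
At P = 81: Qd = 118.25, Qs = 237.
Surplus = 237 − 118.25 = 118.75.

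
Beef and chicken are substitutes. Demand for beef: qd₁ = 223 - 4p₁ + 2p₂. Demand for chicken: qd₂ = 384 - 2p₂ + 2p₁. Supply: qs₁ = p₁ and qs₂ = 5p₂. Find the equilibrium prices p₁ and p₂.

Market 1: 223 - 4p₁ + 2p₂ = p₁ → 5p₁ - 2p₂ = 223.
Market 2: 7p₂ - 2p₁ = 384.
Eliminating p₂: 7×(1) + 2×(2) gives 31p₁ = 2329, so p₁ = 2329/31.
Back-substitute into (2): p₂ = (384 + 2×2329/31) / 7 = 2366/31.

p₁ = 2329/31, p₂ = 2366/31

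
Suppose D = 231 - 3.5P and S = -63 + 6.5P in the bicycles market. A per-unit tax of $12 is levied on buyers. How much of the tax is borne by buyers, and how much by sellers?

Pre-tax equilibrium: P* = 29.4, Q* = 128.1.
Tax on buyers shifts demand to D = 231 − 3.5(P + 12) = 189 - 3.5P.
189 - 3.5P = -63 + 6.5P gives seller price Ps = 25.2; buyers pay Pb = 25.2 + 12 = 37.2.
New quantity: Q = 231 − 3.5(37.2) = 100.8.
Buyer burden = 37.2 − 29.4 = 7.8; seller burden = 29.4 − 25.2 = 4.2.

Buyers bear $7.8, sellers bear $4.2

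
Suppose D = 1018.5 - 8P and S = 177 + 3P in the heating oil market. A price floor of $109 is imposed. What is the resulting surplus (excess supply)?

Equilibrium price would be P* = 76.5, so the floor at 109 binds.
At P = 109: D = 146.5, S = 504.
Surplus = 504 − 146.5 = 357.5.

Surplus = 357.5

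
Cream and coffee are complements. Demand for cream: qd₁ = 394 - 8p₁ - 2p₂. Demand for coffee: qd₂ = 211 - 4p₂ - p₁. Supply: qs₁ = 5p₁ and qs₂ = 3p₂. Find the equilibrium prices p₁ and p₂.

Market 1: 394 - 8p₁ - 2p₂ = 5p₁ → 13p₁ + 2p₂ = 394.
Market 2: 7p₂ + p₁ = 211.
Eliminating p₂: 7×(1) − 2×(2) gives 89p₁ = 2336, so p₁ = 2336/89.
Back-substitute into (2): p₂ = (211 − 1×2336/89) / 7 = 2349/89.

p₁ = 2336/89, p₂ = 2349/89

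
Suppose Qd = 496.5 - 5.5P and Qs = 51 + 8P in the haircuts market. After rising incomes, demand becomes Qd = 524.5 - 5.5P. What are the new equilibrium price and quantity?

P' = 947/27, Q' = 8953/27

Original equilibrium: P* = 33, Q* = 315.
New equilibrium: 524.5 - 5.5P = 51 + 8P, so 473.5 = 13.5P and P' = 947/27; Q' = 524.5 − 5.5(947/27) = 8953/27.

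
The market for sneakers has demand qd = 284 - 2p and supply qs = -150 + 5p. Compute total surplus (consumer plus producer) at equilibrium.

Equilibrium: 284 - 2p = -150 + 5p gives p* = 62, q* = 160.
Demand choke price: p = 142; supply starts at p = 30.
CS = ½(142 − 62)(160) = 6400; PS = ½(62 − 30)(160) = 2560.

Total surplus = 8960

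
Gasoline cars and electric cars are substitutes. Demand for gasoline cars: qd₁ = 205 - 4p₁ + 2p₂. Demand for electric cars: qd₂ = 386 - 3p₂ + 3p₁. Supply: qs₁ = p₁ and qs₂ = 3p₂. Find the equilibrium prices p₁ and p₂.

p₁ = 1001/12, p₂ = 2545/24

Market 1: 205 - 4p₁ + 2p₂ = p₁ → 5p₁ - 2p₂ = 205.
Market 2: 6p₂ - 3p₁ = 386.
Eliminating p₂: 6×(1) + 2×(2) gives 24p₁ = 2002, so p₁ = 1001/12.
Back-substitute into (2): p₂ = (386 + 3×1001/12) / 6 = 2545/24.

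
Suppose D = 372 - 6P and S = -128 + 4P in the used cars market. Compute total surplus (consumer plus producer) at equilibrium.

Equilibrium: 372 - 6P = -128 + 4P gives P* = 50, Q* = 72.
Demand choke price: P = 62; supply starts at P = 32.
CS = ½(62 − 50)(72) = 432; PS = ½(50 − 32)(72) = 648.

Total surplus = 1080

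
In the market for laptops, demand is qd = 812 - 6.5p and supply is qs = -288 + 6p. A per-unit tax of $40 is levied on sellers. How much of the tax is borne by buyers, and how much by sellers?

Buyers bear $19.2, sellers bear $20.8

Pre-tax equilibrium: p* = 88, q* = 240.
Tax on sellers shifts supply to qs = -288 + 6(p − 40) = -528 + 6p.
812 - 6.5p = -528 + 6p gives buyer price pb = 107.2; sellers receive ps = 107.2 − 40 = 67.2.
New quantity: q = 812 − 6.5(107.2) = 115.2.
Buyer burden = 107.2 − 88 = 19.2; seller burden = 88 − 67.2 = 20.8.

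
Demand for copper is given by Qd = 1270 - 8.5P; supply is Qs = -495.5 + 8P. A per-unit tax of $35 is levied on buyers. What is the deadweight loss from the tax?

Deadweight loss = 83300/33

Pre-tax equilibrium: P* = 107, Q* = 360.5.
Tax on buyers shifts demand to Qd = 1270 − 8.5(P + 35) = 972.5 - 8.5P.
972.5 - 8.5P = -495.5 + 8P gives seller price Ps = 2936/33; buyers pay Pb = 2936/33 + 35 = 4091/33.
New quantity: Q = 1270 − 8.5(4091/33) = 14273/66.
DWL = ½ × 35 × (360.5 − 14273/66) = 83300/33.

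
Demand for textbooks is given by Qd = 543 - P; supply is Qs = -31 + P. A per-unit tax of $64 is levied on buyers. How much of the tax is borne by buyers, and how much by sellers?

Pre-tax equilibrium: P* = 287, Q* = 256.
Tax on buyers shifts demand to Qd = 543 − 1(P + 64) = 479 - P.
479 - P = -31 + P gives seller price Ps = 255; buyers pay Pb = 255 + 64 = 319.
New quantity: Q = 543 − 1(319) = 224.
Buyer burden = 319 − 287 = 32; seller burden = 287 − 255 = 32.

Buyers bear $32, sellers bear $32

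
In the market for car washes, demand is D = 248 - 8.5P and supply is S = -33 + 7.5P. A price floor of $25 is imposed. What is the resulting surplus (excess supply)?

Equilibrium price would be P* = 17.5625, so the floor at 25 binds.
At P = 25: D = 35.5, S = 154.5.
Surplus = 154.5 − 35.5 = 119.

Surplus = 119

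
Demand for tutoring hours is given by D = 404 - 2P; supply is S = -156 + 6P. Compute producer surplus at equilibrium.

Equilibrium: 404 - 2P = -156 + 6P gives P* = 70, Q* = 264.
Supply starts at P = 26 (where S = 0).
PS = ½(70 − 26)(264) = 5808.

Producer surplus = 5808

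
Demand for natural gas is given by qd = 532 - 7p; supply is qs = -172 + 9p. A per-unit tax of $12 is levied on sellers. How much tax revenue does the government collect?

Pre-tax equilibrium: p* = 44, q* = 224.
Tax on sellers shifts supply to qs = -172 + 9(p − 12) = -280 + 9p.
532 - 7p = -280 + 9p gives buyer price pb = 50.75; sellers receive ps = 50.75 − 12 = 38.75.
New quantity: q = 532 − 7(50.75) = 176.75.
Revenue = 12 × 176.75 = 2121.

Tax revenue = 2121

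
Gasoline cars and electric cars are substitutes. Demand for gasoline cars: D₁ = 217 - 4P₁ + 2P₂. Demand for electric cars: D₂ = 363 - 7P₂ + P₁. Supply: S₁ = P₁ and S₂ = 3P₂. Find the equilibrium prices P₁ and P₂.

P₁ = 181/3, P₂ = 127/3

Market 1: 217 - 4P₁ + 2P₂ = P₁ → 5P₁ - 2P₂ = 217.
Market 2: 10P₂ - P₁ = 363.
Eliminating P₂: 10×(1) + 2×(2) gives 48P₁ = 2896, so P₁ = 181/3.
Back-substitute into (2): P₂ = (363 + 1×181/3) / 10 = 127/3.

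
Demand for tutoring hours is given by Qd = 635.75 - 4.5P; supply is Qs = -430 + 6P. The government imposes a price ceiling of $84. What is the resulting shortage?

Equilibrium price would be P* = 101.5, so the ceiling at 84 binds.
At P = 84: Qd = 635.75 − 4.5(84) = 257.75, Qs = -430 + 6(84) = 74.
Shortage = 257.75 − 74 = 183.75.

Shortage = 183.75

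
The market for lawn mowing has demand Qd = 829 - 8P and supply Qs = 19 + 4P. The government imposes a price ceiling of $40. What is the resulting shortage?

Equilibrium price would be P* = 67.5, so the ceiling at 40 binds.
At P = 40: Qd = 829 − 8(40) = 509, Qs = 19 + 4(40) = 179.
Shortage = 509 − 179 = 330.

Shortage = 330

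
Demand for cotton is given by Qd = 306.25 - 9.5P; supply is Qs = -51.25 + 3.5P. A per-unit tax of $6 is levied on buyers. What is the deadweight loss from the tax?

Deadweight loss = 1197/26

Pre-tax equilibrium: P* = 27.5, Q* = 45.
Tax on buyers shifts demand to Qd = 306.25 − 9.5(P + 6) = 249.25 - 9.5P.
249.25 - 9.5P = -51.25 + 3.5P gives seller price Ps = 601/26; buyers pay Pb = 601/26 + 6 = 757/26.
New quantity: Q = 306.25 − 9.5(757/26) = 771/26.
DWL = ½ × 6 × (45 − 771/26) = 1197/26.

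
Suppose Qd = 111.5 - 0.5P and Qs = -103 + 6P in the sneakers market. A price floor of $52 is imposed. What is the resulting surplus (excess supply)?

Surplus = 123.5

Equilibrium price would be P* = 33, so the floor at 52 binds.
At P = 52: Qd = 85.5, Qs = 209.
Surplus = 209 − 85.5 = 123.5.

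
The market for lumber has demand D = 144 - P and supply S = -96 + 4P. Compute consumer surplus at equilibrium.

Consumer surplus = 4608

Equilibrium: 144 - P = -96 + 4P gives P* = 48, Q* = 96.
Demand choke price (D = 0): P = 144.
CS = ½(144 − 48)(96) = 4608.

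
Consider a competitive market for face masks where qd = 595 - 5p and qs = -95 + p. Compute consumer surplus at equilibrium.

Equilibrium: 595 - 5p = -95 + p gives p* = 115, q* = 20.
Demand choke price (qd = 0): p = 119.
CS = ½(119 − 115)(20) = 40.

Consumer surplus = 40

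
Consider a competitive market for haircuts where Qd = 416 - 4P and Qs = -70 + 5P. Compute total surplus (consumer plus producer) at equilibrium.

Equilibrium: 416 - 4P = -70 + 5P gives P* = 54, Q* = 200.
Demand choke price: P = 104; supply starts at P = 14.
CS = ½(104 − 54)(200) = 5000; PS = ½(54 − 14)(200) = 4000.

Total surplus = 9000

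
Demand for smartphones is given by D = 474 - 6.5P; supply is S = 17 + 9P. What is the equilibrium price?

Set D = S: 474 - 6.5P = 17 + 9P.
457 = 15.5P, so P* = 914/31.
Q* = 474 − 6.5(914/31) = 8753/31.

P* = 914/31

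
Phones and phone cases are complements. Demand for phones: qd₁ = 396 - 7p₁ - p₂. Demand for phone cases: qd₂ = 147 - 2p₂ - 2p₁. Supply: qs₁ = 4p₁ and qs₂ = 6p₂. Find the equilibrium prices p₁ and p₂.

p₁ = 3021/86, p₂ = 825/86

Market 1: 396 - 7p₁ - p₂ = 4p₁ → 11p₁ + p₂ = 396.
Market 2: 8p₂ + 2p₁ = 147.
Eliminating p₂: 8×(1) − 1×(2) gives 86p₁ = 3021, so p₁ = 3021/86.
Back-substitute into (2): p₂ = (147 − 2×3021/86) / 8 = 825/86.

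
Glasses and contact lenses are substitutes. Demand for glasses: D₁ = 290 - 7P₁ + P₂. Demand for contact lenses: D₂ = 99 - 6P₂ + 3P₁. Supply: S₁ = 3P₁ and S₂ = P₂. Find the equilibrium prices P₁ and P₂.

P₁ = 2129/67, P₂ = 1860/67

Market 1: 290 - 7P₁ + P₂ = 3P₁ → 10P₁ - P₂ = 290.
Market 2: 7P₂ - 3P₁ = 99.
Eliminating P₂: 7×(1) + 1×(2) gives 67P₁ = 2129, so P₁ = 2129/67.
Back-substitute into (2): P₂ = (99 + 3×2129/67) / 7 = 1860/67.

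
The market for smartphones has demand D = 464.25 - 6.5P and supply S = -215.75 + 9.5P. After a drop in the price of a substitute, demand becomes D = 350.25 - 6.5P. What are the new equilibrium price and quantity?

Original equilibrium: P* = 42.5, Q* = 188.
New equilibrium: 350.25 - 6.5P = -215.75 + 9.5P, so 566 = 16P and P' = 35.375; Q' = 350.25 − 6.5(35.375) = 120.3125.

P' = 35.375, Q' = 120.3125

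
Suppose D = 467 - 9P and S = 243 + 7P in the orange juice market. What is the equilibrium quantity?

Q* = 341

Set D = S: 467 - 9P = 243 + 7P.
224 = 16P, so P* = 14.
Q* = 467 − 9(14) = 341.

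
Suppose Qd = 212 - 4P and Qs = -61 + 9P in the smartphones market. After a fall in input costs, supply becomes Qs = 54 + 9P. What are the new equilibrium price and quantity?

Original equilibrium: P* = 21, Q* = 128.
New equilibrium: 212 - 4P = 54 + 9P, so 158 = 13P and P' = 158/13; Q' = 212 − 4(158/13) = 2124/13.

P' = 158/13, Q' = 2124/13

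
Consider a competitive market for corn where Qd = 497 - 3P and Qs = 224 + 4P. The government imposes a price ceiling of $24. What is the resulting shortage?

Shortage = 105

Equilibrium price would be P* = 39, so the ceiling at 24 binds.
At P = 24: Qd = 497 − 3(24) = 425, Qs = 224 + 4(24) = 320.
Shortage = 425 − 320 = 105.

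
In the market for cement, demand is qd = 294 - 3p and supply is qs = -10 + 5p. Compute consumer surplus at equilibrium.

Equilibrium: 294 - 3p = -10 + 5p gives p* = 38, q* = 180.
Demand choke price (qd = 0): p = 98.
CS = ½(98 − 38)(180) = 5400.

Consumer surplus = 5400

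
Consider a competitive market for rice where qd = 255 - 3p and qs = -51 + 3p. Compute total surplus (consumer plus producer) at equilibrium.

Total surplus = 3468

Equilibrium: 255 - 3p = -51 + 3p gives p* = 51, q* = 102.
Demand choke price: p = 85; supply starts at p = 17.
CS = ½(85 − 51)(102) = 1734; PS = ½(51 − 17)(102) = 1734.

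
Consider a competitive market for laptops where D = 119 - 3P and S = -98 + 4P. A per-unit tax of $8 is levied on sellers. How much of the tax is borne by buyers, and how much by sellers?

Pre-tax equilibrium: P* = 31, Q* = 26.
Tax on sellers shifts supply to S = -98 + 4(P − 8) = -130 + 4P.
119 - 3P = -130 + 4P gives buyer price Pb = 249/7; sellers receive Ps = 249/7 − 8 = 193/7.
New quantity: Q = 119 − 3(249/7) = 86/7.
Buyer burden = 249/7 − 31 = 32/7; seller burden = 31 − 193/7 = 24/7.

Buyers bear 32/7, sellers bear 24/7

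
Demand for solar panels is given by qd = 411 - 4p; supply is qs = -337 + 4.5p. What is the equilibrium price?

p* = 88

Set qd = qs: 411 - 4p = -337 + 4.5p.
748 = 8.5p, so p* = 88.
q* = 411 − 4(88) = 59.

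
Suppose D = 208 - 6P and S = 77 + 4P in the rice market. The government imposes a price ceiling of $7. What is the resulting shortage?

Shortage = 61

Equilibrium price would be P* = 13.1, so the ceiling at 7 binds.
At P = 7: D = 208 − 6(7) = 166, S = 77 + 4(7) = 105.
Shortage = 166 − 105 = 61.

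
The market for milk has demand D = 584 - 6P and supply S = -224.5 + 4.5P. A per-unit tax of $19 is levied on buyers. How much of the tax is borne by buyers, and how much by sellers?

Pre-tax equilibrium: P* = 77, Q* = 122.
Tax on buyers shifts demand to D = 584 − 6(P + 19) = 470 - 6P.
470 - 6P = -224.5 + 4.5P gives seller price Ps = 463/7; buyers pay Pb = 463/7 + 19 = 596/7.
New quantity: Q = 584 − 6(596/7) = 512/7.
Buyer burden = 596/7 − 77 = 57/7; seller burden = 77 − 463/7 = 76/7.

Buyers bear 57/7, sellers bear 76/7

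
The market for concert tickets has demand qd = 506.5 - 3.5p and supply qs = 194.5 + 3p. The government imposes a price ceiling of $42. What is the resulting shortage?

Shortage = 39

Equilibrium price would be p* = 48, so the ceiling at 42 binds.
At p = 42: qd = 506.5 − 3.5(42) = 359.5, qs = 194.5 + 3(42) = 320.5.
Shortage = 359.5 − 320.5 = 39.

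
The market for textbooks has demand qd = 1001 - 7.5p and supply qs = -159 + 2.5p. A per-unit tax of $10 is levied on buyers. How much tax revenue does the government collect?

Pre-tax equilibrium: p* = 116, q* = 131.
Tax on buyers shifts demand to qd = 1001 − 7.5(p + 10) = 926 - 7.5p.
926 - 7.5p = -159 + 2.5p gives seller price ps = 108.5; buyers pay pb = 108.5 + 10 = 118.5.
New quantity: q = 1001 − 7.5(118.5) = 112.25.
Revenue = 10 × 112.25 = 1122.5.

Tax revenue = 1122.5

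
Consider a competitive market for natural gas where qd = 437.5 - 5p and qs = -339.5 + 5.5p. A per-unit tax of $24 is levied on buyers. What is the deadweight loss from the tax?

Pre-tax equilibrium: p* = 74, q* = 67.5.
Tax on buyers shifts demand to qd = 437.5 − 5(p + 24) = 317.5 - 5p.
317.5 - 5p = -339.5 + 5.5p gives seller price ps = 438/7; buyers pay pb = 438/7 + 24 = 606/7.
New quantity: q = 437.5 − 5(606/7) = 65/14.
DWL = ½ × 24 × (67.5 − 65/14) = 5280/7.

Deadweight loss = 5280/7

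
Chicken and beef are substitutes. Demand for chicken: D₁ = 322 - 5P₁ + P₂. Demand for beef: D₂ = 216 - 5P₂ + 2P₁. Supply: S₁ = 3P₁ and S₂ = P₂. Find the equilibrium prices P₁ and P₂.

P₁ = 1074/23, P₂ = 1186/23

Market 1: 322 - 5P₁ + P₂ = 3P₁ → 8P₁ - P₂ = 322.
Market 2: 6P₂ - 2P₁ = 216.
Eliminating P₂: 6×(1) + 1×(2) gives 46P₁ = 2148, so P₁ = 1074/23.
Back-substitute into (2): P₂ = (216 + 2×1074/23) / 6 = 1186/23.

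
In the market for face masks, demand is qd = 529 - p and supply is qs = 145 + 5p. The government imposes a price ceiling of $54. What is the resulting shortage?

Shortage = 60

Equilibrium price would be p* = 64, so the ceiling at 54 binds.
At p = 54: qd = 529 − 1(54) = 475, qs = 145 + 5(54) = 415.
Shortage = 475 − 415 = 60.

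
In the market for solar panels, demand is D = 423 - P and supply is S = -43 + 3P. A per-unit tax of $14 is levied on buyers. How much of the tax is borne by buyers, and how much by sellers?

Pre-tax equilibrium: P* = 116.5, Q* = 306.5.
Tax on buyers shifts demand to D = 423 − 1(P + 14) = 409 - P.
409 - P = -43 + 3P gives seller price Ps = 113; buyers pay Pb = 113 + 14 = 127.
New quantity: Q = 423 − 1(127) = 296.
Buyer burden = 127 − 116.5 = 10.5; seller burden = 116.5 − 113 = 3.5.

Buyers bear $10.5, sellers bear $3.5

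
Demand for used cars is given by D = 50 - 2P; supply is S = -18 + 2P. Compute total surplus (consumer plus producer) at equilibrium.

Equilibrium: 50 - 2P = -18 + 2P gives P* = 17, Q* = 16.
Demand choke price: P = 25; supply starts at P = 9.
CS = ½(25 − 17)(16) = 64; PS = ½(17 − 9)(16) = 64.

Total surplus = 128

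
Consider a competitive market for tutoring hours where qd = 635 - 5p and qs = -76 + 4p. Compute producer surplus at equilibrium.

Equilibrium: 635 - 5p = -76 + 4p gives p* = 79, q* = 240.
Supply starts at p = 19 (where qs = 0).
PS = ½(79 − 19)(240) = 7200.

Producer surplus = 7200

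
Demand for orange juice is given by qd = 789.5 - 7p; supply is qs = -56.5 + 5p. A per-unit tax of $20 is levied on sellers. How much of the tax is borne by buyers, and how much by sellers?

Buyers bear 25/3, sellers bear 35/3

Pre-tax equilibrium: p* = 70.5, q* = 296.
Tax on sellers shifts supply to qs = -56.5 + 5(p − 20) = -156.5 + 5p.
789.5 - 7p = -156.5 + 5p gives buyer price pb = 473/6; sellers receive ps = 473/6 − 20 = 353/6.
New quantity: q = 789.5 − 7(473/6) = 713/3.
Buyer burden = 473/6 − 70.5 = 25/3; seller burden = 70.5 − 353/6 = 35/3.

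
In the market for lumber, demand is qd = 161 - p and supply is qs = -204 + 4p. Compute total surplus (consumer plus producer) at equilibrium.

Equilibrium: 161 - p = -204 + 4p gives p* = 73, q* = 88.
Demand choke price: p = 161; supply starts at p = 51.
CS = ½(161 − 73)(88) = 3872; PS = ½(73 − 51)(88) = 968.

Total surplus = 4840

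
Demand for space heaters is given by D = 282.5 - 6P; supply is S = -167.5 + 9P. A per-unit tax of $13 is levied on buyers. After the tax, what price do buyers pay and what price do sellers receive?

Pre-tax equilibrium: P* = 30, Q* = 102.5.
Tax on buyers shifts demand to D = 282.5 − 6(P + 13) = 204.5 - 6P.
204.5 - 6P = -167.5 + 9P gives seller price Ps = 24.8; buyers pay Pb = 24.8 + 13 = 37.8.
New quantity: Q = 282.5 − 6(37.8) = 55.7.

Buyers pay $37.8, sellers receive $24.8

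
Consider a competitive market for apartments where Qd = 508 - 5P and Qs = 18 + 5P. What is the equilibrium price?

Set Qd = Qs: 508 - 5P = 18 + 5P.
490 = 10P, so P* = 49.
Q* = 508 − 5(49) = 263.

P* = 49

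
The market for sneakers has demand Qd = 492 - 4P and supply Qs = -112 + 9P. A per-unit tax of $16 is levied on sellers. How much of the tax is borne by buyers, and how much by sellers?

Buyers bear 144/13, sellers bear 64/13

Pre-tax equilibrium: P* = 604/13, Q* = 3980/13.
Tax on sellers shifts supply to Qs = -112 + 9(P − 16) = -256 + 9P.
492 - 4P = -256 + 9P gives buyer price Pb = 748/13; sellers receive Ps = 748/13 − 16 = 540/13.
New quantity: Q = 492 − 4(748/13) = 3404/13.
Buyer burden = 748/13 − 604/13 = 144/13; seller burden = 604/13 − 540/13 = 64/13.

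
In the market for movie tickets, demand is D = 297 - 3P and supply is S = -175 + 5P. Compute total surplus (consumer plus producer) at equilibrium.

Equilibrium: 297 - 3P = -175 + 5P gives P* = 59, Q* = 120.
Demand choke price: P = 99; supply starts at P = 35.
CS = ½(99 − 59)(120) = 2400; PS = ½(59 − 35)(120) = 1440.

Total surplus = 3840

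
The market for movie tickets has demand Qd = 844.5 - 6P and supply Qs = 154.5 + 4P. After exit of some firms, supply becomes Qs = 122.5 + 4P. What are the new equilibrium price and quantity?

P' = 72.2, Q' = 411.3

Original equilibrium: P* = 69, Q* = 430.5.
New equilibrium: 844.5 - 6P = 122.5 + 4P, so 722 = 10P and P' = 72.2; Q' = 844.5 − 6(72.2) = 411.3.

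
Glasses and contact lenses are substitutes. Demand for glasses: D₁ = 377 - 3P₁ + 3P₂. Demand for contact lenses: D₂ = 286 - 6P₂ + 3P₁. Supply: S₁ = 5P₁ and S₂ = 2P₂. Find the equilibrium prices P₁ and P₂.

P₁ = 3874/55, P₂ = 3419/55

Market 1: 377 - 3P₁ + 3P₂ = 5P₁ → 8P₁ - 3P₂ = 377.
Market 2: 8P₂ - 3P₁ = 286.
Eliminating P₂: 8×(1) + 3×(2) gives 55P₁ = 3874, so P₁ = 3874/55.
Back-substitute into (2): P₂ = (286 + 3×3874/55) / 8 = 3419/55.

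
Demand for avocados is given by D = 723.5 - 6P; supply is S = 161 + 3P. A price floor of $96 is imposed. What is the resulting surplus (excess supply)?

Surplus = 301.5

Equilibrium price would be P* = 62.5, so the floor at 96 binds.
At P = 96: D = 147.5, S = 449.
Surplus = 449 − 147.5 = 301.5.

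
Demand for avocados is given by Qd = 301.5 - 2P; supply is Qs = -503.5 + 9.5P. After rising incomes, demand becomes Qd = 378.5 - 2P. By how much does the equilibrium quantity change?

Original equilibrium: P* = 70, Q* = 161.5.
New equilibrium: 378.5 - 2P = -503.5 + 9.5P, so 882 = 11.5P and P' = 1764/23; Q' = 378.5 − 2(1764/23) = 10355/46.
Change in quantity: 10355/46 − 161.5 = 1463/23.

ΔQ = 1463/23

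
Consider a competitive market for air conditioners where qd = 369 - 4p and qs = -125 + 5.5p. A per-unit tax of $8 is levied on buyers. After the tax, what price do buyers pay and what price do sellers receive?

Buyers pay 1076/19, sellers receive 924/19

Pre-tax equilibrium: p* = 52, q* = 161.
Tax on buyers shifts demand to qd = 369 − 4(p + 8) = 337 - 4p.
337 - 4p = -125 + 5.5p gives seller price ps = 924/19; buyers pay pb = 924/19 + 8 = 1076/19.
New quantity: q = 369 − 4(1076/19) = 2707/19.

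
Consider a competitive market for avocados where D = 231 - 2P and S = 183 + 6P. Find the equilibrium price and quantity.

Set D = S: 231 - 2P = 183 + 6P.
48 = 8P, so P* = 6.
Q* = 231 − 2(6) = 219.

P* = 6, Q* = 219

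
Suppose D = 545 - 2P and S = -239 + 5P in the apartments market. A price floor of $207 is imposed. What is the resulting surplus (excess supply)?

Equilibrium price would be P* = 112, so the floor at 207 binds.
At P = 207: D = 131, S = 796.
Surplus = 796 − 131 = 665.

Surplus = 665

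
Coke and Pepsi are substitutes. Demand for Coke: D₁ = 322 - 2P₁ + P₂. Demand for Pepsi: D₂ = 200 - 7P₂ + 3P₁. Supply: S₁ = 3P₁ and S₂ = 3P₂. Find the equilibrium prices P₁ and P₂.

Market 1: 322 - 2P₁ + P₂ = 3P₁ → 5P₁ - P₂ = 322.
Market 2: 10P₂ - 3P₁ = 200.
Eliminating P₂: 10×(1) + 1×(2) gives 47P₁ = 3420, so P₁ = 3420/47.
Back-substitute into (2): P₂ = (200 + 3×3420/47) / 10 = 1966/47.

P₁ = 3420/47, P₂ = 1966/47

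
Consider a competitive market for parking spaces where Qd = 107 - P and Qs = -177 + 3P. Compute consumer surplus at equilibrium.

Consumer surplus = 648

Equilibrium: 107 - P = -177 + 3P gives P* = 71, Q* = 36.
Demand choke price (Qd = 0): P = 107.
CS = ½(107 − 71)(36) = 648.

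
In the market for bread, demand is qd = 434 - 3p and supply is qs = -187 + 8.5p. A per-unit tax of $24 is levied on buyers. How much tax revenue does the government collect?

Tax revenue = 120768/23

Pre-tax equilibrium: p* = 54, q* = 272.
Tax on buyers shifts demand to qd = 434 − 3(p + 24) = 362 - 3p.
362 - 3p = -187 + 8.5p gives seller price ps = 1098/23; buyers pay pb = 1098/23 + 24 = 1650/23.
New quantity: q = 434 − 3(1650/23) = 5032/23.
Revenue = 24 × 5032/23 = 120768/23.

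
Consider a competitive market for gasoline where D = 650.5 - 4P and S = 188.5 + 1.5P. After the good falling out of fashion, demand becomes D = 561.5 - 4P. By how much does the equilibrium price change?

Original equilibrium: P* = 84, Q* = 314.5.
New equilibrium: 561.5 - 4P = 188.5 + 1.5P, so 373 = 5.5P and P' = 746/11; Q' = 561.5 − 4(746/11) = 6385/22.
Change in price: 746/11 − 84 = -178/11.

ΔP = -178/11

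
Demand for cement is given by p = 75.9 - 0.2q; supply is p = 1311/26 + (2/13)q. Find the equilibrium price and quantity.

Set the two price expressions equal: 75.9 - 0.2q = 1311/26 + (2/13)q.
1656/65 = (23/65)q, so q* = 72.
p* = 75.9 − (0.2)(72) = 61.5.

p* = 61.5, q* = 72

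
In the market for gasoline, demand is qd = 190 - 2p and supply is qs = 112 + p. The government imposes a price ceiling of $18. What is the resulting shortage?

Equilibrium price would be p* = 26, so the ceiling at 18 binds.
At p = 18: qd = 190 − 2(18) = 154, qs = 112 + 1(18) = 130.
Shortage = 154 − 130 = 24.

Shortage = 24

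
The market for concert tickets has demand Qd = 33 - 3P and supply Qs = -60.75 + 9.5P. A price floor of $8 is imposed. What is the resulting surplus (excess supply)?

Surplus = 6.25

Equilibrium price would be P* = 7.5, so the floor at 8 binds.
At P = 8: Qd = 9, Qs = 15.25.
Surplus = 15.25 − 9 = 6.25.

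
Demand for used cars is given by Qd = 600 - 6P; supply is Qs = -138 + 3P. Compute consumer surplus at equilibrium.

Consumer surplus = 972

Equilibrium: 600 - 6P = -138 + 3P gives P* = 82, Q* = 108.
Demand choke price (Qd = 0): P = 100.
CS = ½(100 − 82)(108) = 972.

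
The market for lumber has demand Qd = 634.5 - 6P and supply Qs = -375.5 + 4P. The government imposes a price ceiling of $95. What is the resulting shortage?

Shortage = 60

Equilibrium price would be P* = 101, so the ceiling at 95 binds.
At P = 95: Qd = 634.5 − 6(95) = 64.5, Qs = -375.5 + 4(95) = 4.5.
Shortage = 64.5 − 4.5 = 60.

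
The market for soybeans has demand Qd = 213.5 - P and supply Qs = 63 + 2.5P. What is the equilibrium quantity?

Q* = 170.5

Set Qd = Qs: 213.5 - P = 63 + 2.5P.
150.5 = 3.5P, so P* = 43.
Q* = 213.5 − 1(43) = 170.5.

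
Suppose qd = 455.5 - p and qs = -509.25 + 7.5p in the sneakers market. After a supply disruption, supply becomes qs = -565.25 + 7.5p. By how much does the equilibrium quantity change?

Δq = -112/17

Original equilibrium: p* = 113.5, q* = 342.
New equilibrium: 455.5 - p = -565.25 + 7.5p, so 1020.75 = 8.5p and p' = 4083/34; q' = 455.5 − 1(4083/34) = 5702/17.
Change in quantity: 5702/17 − 342 = -112/17.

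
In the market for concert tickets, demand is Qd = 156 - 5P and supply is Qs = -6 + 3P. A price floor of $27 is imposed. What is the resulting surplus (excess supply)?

Surplus = 54

Equilibrium price would be P* = 20.25, so the floor at 27 binds.
At P = 27: Qd = 21, Qs = 75.
Surplus = 75 − 21 = 54.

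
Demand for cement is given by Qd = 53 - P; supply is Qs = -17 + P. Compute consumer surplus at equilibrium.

Consumer surplus = 162

Equilibrium: 53 - P = -17 + P gives P* = 35, Q* = 18.
Demand choke price (Qd = 0): P = 53.
CS = ½(53 − 35)(18) = 162.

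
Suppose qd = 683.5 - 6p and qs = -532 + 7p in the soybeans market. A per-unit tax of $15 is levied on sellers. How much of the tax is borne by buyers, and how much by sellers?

Pre-tax equilibrium: p* = 93.5, q* = 122.5.
Tax on sellers shifts supply to qs = -532 + 7(p − 15) = -637 + 7p.
683.5 - 6p = -637 + 7p gives buyer price pb = 2641/26; sellers receive ps = 2641/26 − 15 = 2251/26.
New quantity: q = 683.5 − 6(2641/26) = 1925/26.
Buyer burden = 2641/26 − 93.5 = 105/13; seller burden = 93.5 − 2251/26 = 90/13.

Buyers bear 105/13, sellers bear 90/13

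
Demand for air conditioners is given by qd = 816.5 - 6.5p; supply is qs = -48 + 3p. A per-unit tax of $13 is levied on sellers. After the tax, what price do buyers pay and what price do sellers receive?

Buyers pay 1807/19, sellers receive 1560/19

Pre-tax equilibrium: p* = 91, q* = 225.
Tax on sellers shifts supply to qs = -48 + 3(p − 13) = -87 + 3p.
816.5 - 6.5p = -87 + 3p gives buyer price pb = 1807/19; sellers receive ps = 1807/19 − 13 = 1560/19.
New quantity: q = 816.5 − 6.5(1807/19) = 3768/19.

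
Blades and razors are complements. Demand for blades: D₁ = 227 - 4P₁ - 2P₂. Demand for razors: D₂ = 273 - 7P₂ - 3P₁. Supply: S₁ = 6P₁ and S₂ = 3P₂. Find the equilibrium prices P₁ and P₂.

Market 1: 227 - 4P₁ - 2P₂ = 6P₁ → 10P₁ + 2P₂ = 227.
Market 2: 10P₂ + 3P₁ = 273.
Eliminating P₂: 10×(1) − 2×(2) gives 94P₁ = 1724, so P₁ = 862/47.
Back-substitute into (2): P₂ = (273 − 3×862/47) / 10 = 2049/94.

P₁ = 862/47, P₂ = 2049/94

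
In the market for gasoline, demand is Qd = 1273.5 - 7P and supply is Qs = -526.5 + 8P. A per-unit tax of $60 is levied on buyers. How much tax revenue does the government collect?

Pre-tax equilibrium: P* = 120, Q* = 433.5.
Tax on buyers shifts demand to Qd = 1273.5 − 7(P + 60) = 853.5 - 7P.
853.5 - 7P = -526.5 + 8P gives seller price Ps = 92; buyers pay Pb = 92 + 60 = 152.
New quantity: Q = 1273.5 − 7(152) = 209.5.
Revenue = 60 × 209.5 = 12570.

Tax revenue = 12570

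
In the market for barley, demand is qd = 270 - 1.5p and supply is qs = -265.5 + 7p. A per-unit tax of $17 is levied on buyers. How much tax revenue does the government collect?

Pre-tax equilibrium: p* = 63, q* = 175.5.
Tax on buyers shifts demand to qd = 270 − 1.5(p + 17) = 244.5 - 1.5p.
244.5 - 1.5p = -265.5 + 7p gives seller price ps = 60; buyers pay pb = 60 + 17 = 77.
New quantity: q = 270 − 1.5(77) = 154.5.
Revenue = 17 × 154.5 = 2626.5.

Tax revenue = 2626.5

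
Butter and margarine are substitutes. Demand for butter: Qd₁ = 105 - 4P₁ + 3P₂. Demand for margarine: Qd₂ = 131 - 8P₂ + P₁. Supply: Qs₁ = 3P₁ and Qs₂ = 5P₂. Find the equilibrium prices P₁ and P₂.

P₁ = 879/44, P₂ = 511/44

Market 1: 105 - 4P₁ + 3P₂ = 3P₁ → 7P₁ - 3P₂ = 105.
Market 2: 13P₂ - P₁ = 131.
Eliminating P₂: 13×(1) + 3×(2) gives 88P₁ = 1758, so P₁ = 879/44.
Back-substitute into (2): P₂ = (131 + 1×879/44) / 13 = 511/44.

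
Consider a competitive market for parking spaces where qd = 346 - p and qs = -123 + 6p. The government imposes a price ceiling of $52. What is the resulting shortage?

Shortage = 105

Equilibrium price would be p* = 67, so the ceiling at 52 binds.
At p = 52: qd = 346 − 1(52) = 294, qs = -123 + 6(52) = 189.
Shortage = 294 − 189 = 105.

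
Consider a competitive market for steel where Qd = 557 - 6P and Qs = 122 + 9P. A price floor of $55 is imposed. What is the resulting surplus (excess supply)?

Surplus = 390

Equilibrium price would be P* = 29, so the floor at 55 binds.
At P = 55: Qd = 227, Qs = 617.
Surplus = 617 − 227 = 390.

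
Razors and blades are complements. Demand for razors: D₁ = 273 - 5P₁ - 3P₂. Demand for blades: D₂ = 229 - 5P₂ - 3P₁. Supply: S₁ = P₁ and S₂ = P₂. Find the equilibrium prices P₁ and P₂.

Market 1: 273 - 5P₁ - 3P₂ = P₁ → 6P₁ + 3P₂ = 273.
Market 2: 6P₂ + 3P₁ = 229.
Eliminating P₂: 6×(1) − 3×(2) gives 27P₁ = 951, so P₁ = 317/9.
Back-substitute into (2): P₂ = (229 − 3×317/9) / 6 = 185/9.

P₁ = 317/9, P₂ = 185/9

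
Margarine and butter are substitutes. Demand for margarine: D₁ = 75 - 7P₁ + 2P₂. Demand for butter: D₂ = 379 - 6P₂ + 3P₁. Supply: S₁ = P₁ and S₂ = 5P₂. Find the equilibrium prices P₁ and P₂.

Market 1: 75 - 7P₁ + 2P₂ = P₁ → 8P₁ - 2P₂ = 75.
Market 2: 11P₂ - 3P₁ = 379.
Eliminating P₂: 11×(1) + 2×(2) gives 82P₁ = 1583, so P₁ = 1583/82.
Back-substitute into (2): P₂ = (379 + 3×1583/82) / 11 = 3257/82.

P₁ = 1583/82, P₂ = 3257/82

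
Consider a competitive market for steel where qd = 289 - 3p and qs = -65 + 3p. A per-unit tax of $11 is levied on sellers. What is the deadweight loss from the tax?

Deadweight loss = 90.75

Pre-tax equilibrium: p* = 59, q* = 112.
Tax on sellers shifts supply to qs = -65 + 3(p − 11) = -98 + 3p.
289 - 3p = -98 + 3p gives buyer price pb = 64.5; sellers receive ps = 64.5 − 11 = 53.5.
New quantity: q = 289 − 3(64.5) = 95.5.
DWL = ½ × 11 × (112 − 95.5) = 90.75.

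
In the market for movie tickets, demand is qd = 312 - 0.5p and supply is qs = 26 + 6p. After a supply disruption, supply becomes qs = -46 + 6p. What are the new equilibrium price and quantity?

Original equilibrium: p* = 44, q* = 290.
New equilibrium: 312 - 0.5p = -46 + 6p, so 358 = 6.5p and p' = 716/13; q' = 312 − 0.5(716/13) = 3698/13.

p' = 716/13, q' = 3698/13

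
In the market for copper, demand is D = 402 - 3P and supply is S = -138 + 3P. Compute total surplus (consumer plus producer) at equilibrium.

Equilibrium: 402 - 3P = -138 + 3P gives P* = 90, Q* = 132.
Demand choke price: P = 134; supply starts at P = 46.
CS = ½(134 − 90)(132) = 2904; PS = ½(90 − 46)(132) = 2904.

Total surplus = 5808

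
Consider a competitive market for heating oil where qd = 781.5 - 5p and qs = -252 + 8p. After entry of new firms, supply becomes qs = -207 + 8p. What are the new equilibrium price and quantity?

Original equilibrium: p* = 79.5, q* = 384.
New equilibrium: 781.5 - 5p = -207 + 8p, so 988.5 = 13p and p' = 1977/26; q' = 781.5 − 5(1977/26) = 5217/13.

p' = 1977/26, q' = 5217/13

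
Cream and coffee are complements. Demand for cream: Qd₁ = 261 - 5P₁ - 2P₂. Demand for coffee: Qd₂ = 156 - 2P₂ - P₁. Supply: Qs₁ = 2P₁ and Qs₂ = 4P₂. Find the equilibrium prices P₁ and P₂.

P₁ = 31.35, P₂ = 20.775

Market 1: 261 - 5P₁ - 2P₂ = 2P₁ → 7P₁ + 2P₂ = 261.
Market 2: 6P₂ + P₁ = 156.
Eliminating P₂: 6×(1) − 2×(2) gives 40P₁ = 1254, so P₁ = 31.35.
Back-substitute into (2): P₂ = (156 − 1×31.35) / 6 = 20.775.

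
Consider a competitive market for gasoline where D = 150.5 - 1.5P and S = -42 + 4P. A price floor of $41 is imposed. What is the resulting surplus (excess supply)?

Equilibrium price would be P* = 35, so the floor at 41 binds.
At P = 41: D = 89, S = 122.
Surplus = 122 − 89 = 33.

Surplus = 33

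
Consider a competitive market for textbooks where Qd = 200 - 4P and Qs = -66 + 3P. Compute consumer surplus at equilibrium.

Consumer surplus = 288

Equilibrium: 200 - 4P = -66 + 3P gives P* = 38, Q* = 48.
Demand choke price (Qd = 0): P = 50.
CS = ½(50 − 38)(48) = 288.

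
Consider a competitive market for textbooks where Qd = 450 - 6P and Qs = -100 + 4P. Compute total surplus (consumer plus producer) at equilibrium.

Equilibrium: 450 - 6P = -100 + 4P gives P* = 55, Q* = 120.
Demand choke price: P = 75; supply starts at P = 25.
CS = ½(75 − 55)(120) = 1200; PS = ½(55 − 25)(120) = 1800.

Total surplus = 3000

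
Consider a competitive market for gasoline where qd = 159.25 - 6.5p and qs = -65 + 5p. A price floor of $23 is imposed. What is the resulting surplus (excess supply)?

Surplus = 40.25

Equilibrium price would be p* = 19.5, so the floor at 23 binds.
At p = 23: qd = 9.75, qs = 50.
Surplus = 50 − 9.75 = 40.25.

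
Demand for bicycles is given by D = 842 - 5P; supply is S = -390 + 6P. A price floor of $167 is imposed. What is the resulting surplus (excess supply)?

Surplus = 605

Equilibrium price would be P* = 112, so the floor at 167 binds.
At P = 167: D = 7, S = 612.
Surplus = 612 − 7 = 605.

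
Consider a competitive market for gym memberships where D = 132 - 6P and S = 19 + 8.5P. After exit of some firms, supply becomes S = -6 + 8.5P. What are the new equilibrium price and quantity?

P' = 276/29, Q' = 2172/29

Original equilibrium: P* = 226/29, Q* = 2472/29.
New equilibrium: 132 - 6P = -6 + 8.5P, so 138 = 14.5P and P' = 276/29; Q' = 132 − 6(276/29) = 2172/29.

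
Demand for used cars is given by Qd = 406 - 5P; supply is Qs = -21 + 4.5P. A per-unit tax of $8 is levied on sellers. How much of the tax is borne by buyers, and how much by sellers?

Buyers bear 72/19, sellers bear 80/19

Pre-tax equilibrium: P* = 854/19, Q* = 3444/19.
Tax on sellers shifts supply to Qs = -21 + 4.5(P − 8) = -57 + 4.5P.
406 - 5P = -57 + 4.5P gives buyer price Pb = 926/19; sellers receive Ps = 926/19 − 8 = 774/19.
New quantity: Q = 406 − 5(926/19) = 3084/19.
Buyer burden = 926/19 − 854/19 = 72/19; seller burden = 854/19 − 774/19 = 80/19.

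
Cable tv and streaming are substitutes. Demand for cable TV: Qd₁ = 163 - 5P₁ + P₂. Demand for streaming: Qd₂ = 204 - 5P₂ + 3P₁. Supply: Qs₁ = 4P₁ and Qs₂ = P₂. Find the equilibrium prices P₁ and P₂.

Market 1: 163 - 5P₁ + P₂ = 4P₁ → 9P₁ - P₂ = 163.
Market 2: 6P₂ - 3P₁ = 204.
Eliminating P₂: 6×(1) + 1×(2) gives 51P₁ = 1182, so P₁ = 394/17.
Back-substitute into (2): P₂ = (204 + 3×394/17) / 6 = 775/17.

P₁ = 394/17, P₂ = 775/17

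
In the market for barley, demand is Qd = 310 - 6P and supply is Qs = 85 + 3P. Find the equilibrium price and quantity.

Set Qd = Qs: 310 - 6P = 85 + 3P.
225 = 9P, so P* = 25.
Q* = 310 − 6(25) = 160.

P* = 25, Q* = 160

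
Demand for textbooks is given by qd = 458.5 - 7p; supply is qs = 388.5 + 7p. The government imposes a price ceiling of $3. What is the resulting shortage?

Equilibrium price would be p* = 5, so the ceiling at 3 binds.
At p = 3: qd = 458.5 − 7(3) = 437.5, qs = 388.5 + 7(3) = 409.5.
Shortage = 437.5 − 409.5 = 28.

Shortage = 28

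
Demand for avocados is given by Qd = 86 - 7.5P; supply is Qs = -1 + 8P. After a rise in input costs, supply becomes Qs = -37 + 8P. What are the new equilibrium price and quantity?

Original equilibrium: P* = 174/31, Q* = 1361/31.
New equilibrium: 86 - 7.5P = -37 + 8P, so 123 = 15.5P and P' = 246/31; Q' = 86 − 7.5(246/31) = 821/31.

P' = 246/31, Q' = 821/31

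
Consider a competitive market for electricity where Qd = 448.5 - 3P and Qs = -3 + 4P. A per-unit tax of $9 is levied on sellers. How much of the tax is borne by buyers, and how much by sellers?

Pre-tax equilibrium: P* = 64.5, Q* = 255.
Tax on sellers shifts supply to Qs = -3 + 4(P − 9) = -39 + 4P.
448.5 - 3P = -39 + 4P gives buyer price Pb = 975/14; sellers receive Ps = 975/14 − 9 = 849/14.
New quantity: Q = 448.5 − 3(975/14) = 1677/7.
Buyer burden = 975/14 − 64.5 = 36/7; seller burden = 64.5 − 849/14 = 27/7.

Buyers bear 36/7, sellers bear 27/7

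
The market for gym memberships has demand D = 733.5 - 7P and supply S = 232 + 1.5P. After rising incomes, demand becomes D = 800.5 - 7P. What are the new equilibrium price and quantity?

P' = 1137/17, Q' = 11299/34

Original equilibrium: P* = 59, Q* = 320.5.
New equilibrium: 800.5 - 7P = 232 + 1.5P, so 568.5 = 8.5P and P' = 1137/17; Q' = 800.5 − 7(1137/17) = 11299/34.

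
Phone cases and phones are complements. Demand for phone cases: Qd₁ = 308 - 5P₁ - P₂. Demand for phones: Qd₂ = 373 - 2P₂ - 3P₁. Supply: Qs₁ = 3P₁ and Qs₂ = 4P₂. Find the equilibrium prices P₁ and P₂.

P₁ = 295/9, P₂ = 412/9

Market 1: 308 - 5P₁ - P₂ = 3P₁ → 8P₁ + P₂ = 308.
Market 2: 6P₂ + 3P₁ = 373.
Eliminating P₂: 6×(1) − 1×(2) gives 45P₁ = 1475, so P₁ = 295/9.
Back-substitute into (2): P₂ = (373 − 3×295/9) / 6 = 412/9.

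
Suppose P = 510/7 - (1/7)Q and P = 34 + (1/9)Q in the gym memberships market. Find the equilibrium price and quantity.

Set the two price expressions equal: 510/7 - (1/7)Q = 34 + (1/9)Q.
272/7 = (16/63)Q, so Q* = 153.
P* = 510/7 − (1/7)(153) = 51.

P* = 51, Q* = 153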